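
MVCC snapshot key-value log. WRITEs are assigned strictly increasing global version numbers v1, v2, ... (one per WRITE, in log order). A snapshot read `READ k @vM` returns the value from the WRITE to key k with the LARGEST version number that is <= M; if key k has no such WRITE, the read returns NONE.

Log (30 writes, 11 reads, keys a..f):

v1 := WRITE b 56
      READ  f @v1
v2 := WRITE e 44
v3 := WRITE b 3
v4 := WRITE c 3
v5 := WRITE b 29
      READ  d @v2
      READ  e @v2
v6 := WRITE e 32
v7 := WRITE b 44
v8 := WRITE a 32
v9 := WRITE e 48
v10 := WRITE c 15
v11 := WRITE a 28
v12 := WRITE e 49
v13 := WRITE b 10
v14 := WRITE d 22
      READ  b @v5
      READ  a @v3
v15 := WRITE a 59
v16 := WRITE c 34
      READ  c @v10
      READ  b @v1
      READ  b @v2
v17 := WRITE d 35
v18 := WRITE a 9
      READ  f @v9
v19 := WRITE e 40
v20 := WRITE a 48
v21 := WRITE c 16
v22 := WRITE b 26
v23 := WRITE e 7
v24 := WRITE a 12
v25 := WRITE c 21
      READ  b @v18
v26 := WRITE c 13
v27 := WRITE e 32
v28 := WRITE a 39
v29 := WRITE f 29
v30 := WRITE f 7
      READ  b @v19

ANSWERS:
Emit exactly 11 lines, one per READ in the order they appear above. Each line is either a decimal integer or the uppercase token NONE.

Answer: NONE
NONE
44
29
NONE
15
56
56
NONE
10
10

Derivation:
v1: WRITE b=56  (b history now [(1, 56)])
READ f @v1: history=[] -> no version <= 1 -> NONE
v2: WRITE e=44  (e history now [(2, 44)])
v3: WRITE b=3  (b history now [(1, 56), (3, 3)])
v4: WRITE c=3  (c history now [(4, 3)])
v5: WRITE b=29  (b history now [(1, 56), (3, 3), (5, 29)])
READ d @v2: history=[] -> no version <= 2 -> NONE
READ e @v2: history=[(2, 44)] -> pick v2 -> 44
v6: WRITE e=32  (e history now [(2, 44), (6, 32)])
v7: WRITE b=44  (b history now [(1, 56), (3, 3), (5, 29), (7, 44)])
v8: WRITE a=32  (a history now [(8, 32)])
v9: WRITE e=48  (e history now [(2, 44), (6, 32), (9, 48)])
v10: WRITE c=15  (c history now [(4, 3), (10, 15)])
v11: WRITE a=28  (a history now [(8, 32), (11, 28)])
v12: WRITE e=49  (e history now [(2, 44), (6, 32), (9, 48), (12, 49)])
v13: WRITE b=10  (b history now [(1, 56), (3, 3), (5, 29), (7, 44), (13, 10)])
v14: WRITE d=22  (d history now [(14, 22)])
READ b @v5: history=[(1, 56), (3, 3), (5, 29), (7, 44), (13, 10)] -> pick v5 -> 29
READ a @v3: history=[(8, 32), (11, 28)] -> no version <= 3 -> NONE
v15: WRITE a=59  (a history now [(8, 32), (11, 28), (15, 59)])
v16: WRITE c=34  (c history now [(4, 3), (10, 15), (16, 34)])
READ c @v10: history=[(4, 3), (10, 15), (16, 34)] -> pick v10 -> 15
READ b @v1: history=[(1, 56), (3, 3), (5, 29), (7, 44), (13, 10)] -> pick v1 -> 56
READ b @v2: history=[(1, 56), (3, 3), (5, 29), (7, 44), (13, 10)] -> pick v1 -> 56
v17: WRITE d=35  (d history now [(14, 22), (17, 35)])
v18: WRITE a=9  (a history now [(8, 32), (11, 28), (15, 59), (18, 9)])
READ f @v9: history=[] -> no version <= 9 -> NONE
v19: WRITE e=40  (e history now [(2, 44), (6, 32), (9, 48), (12, 49), (19, 40)])
v20: WRITE a=48  (a history now [(8, 32), (11, 28), (15, 59), (18, 9), (20, 48)])
v21: WRITE c=16  (c history now [(4, 3), (10, 15), (16, 34), (21, 16)])
v22: WRITE b=26  (b history now [(1, 56), (3, 3), (5, 29), (7, 44), (13, 10), (22, 26)])
v23: WRITE e=7  (e history now [(2, 44), (6, 32), (9, 48), (12, 49), (19, 40), (23, 7)])
v24: WRITE a=12  (a history now [(8, 32), (11, 28), (15, 59), (18, 9), (20, 48), (24, 12)])
v25: WRITE c=21  (c history now [(4, 3), (10, 15), (16, 34), (21, 16), (25, 21)])
READ b @v18: history=[(1, 56), (3, 3), (5, 29), (7, 44), (13, 10), (22, 26)] -> pick v13 -> 10
v26: WRITE c=13  (c history now [(4, 3), (10, 15), (16, 34), (21, 16), (25, 21), (26, 13)])
v27: WRITE e=32  (e history now [(2, 44), (6, 32), (9, 48), (12, 49), (19, 40), (23, 7), (27, 32)])
v28: WRITE a=39  (a history now [(8, 32), (11, 28), (15, 59), (18, 9), (20, 48), (24, 12), (28, 39)])
v29: WRITE f=29  (f history now [(29, 29)])
v30: WRITE f=7  (f history now [(29, 29), (30, 7)])
READ b @v19: history=[(1, 56), (3, 3), (5, 29), (7, 44), (13, 10), (22, 26)] -> pick v13 -> 10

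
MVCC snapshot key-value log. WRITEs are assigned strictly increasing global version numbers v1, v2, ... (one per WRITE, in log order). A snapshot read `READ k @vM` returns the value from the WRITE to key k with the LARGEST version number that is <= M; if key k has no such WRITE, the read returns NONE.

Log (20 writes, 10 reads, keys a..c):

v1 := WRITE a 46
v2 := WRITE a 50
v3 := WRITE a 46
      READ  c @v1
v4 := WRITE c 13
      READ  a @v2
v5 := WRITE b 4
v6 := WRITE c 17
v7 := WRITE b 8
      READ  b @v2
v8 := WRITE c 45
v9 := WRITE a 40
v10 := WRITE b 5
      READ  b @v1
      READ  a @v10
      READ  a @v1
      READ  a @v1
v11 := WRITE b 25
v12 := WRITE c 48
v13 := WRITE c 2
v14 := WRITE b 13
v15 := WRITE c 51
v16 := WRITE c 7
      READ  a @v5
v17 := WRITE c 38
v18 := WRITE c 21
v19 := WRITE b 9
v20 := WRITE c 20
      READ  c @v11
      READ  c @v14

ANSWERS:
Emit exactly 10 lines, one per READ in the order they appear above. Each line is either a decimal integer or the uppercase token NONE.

v1: WRITE a=46  (a history now [(1, 46)])
v2: WRITE a=50  (a history now [(1, 46), (2, 50)])
v3: WRITE a=46  (a history now [(1, 46), (2, 50), (3, 46)])
READ c @v1: history=[] -> no version <= 1 -> NONE
v4: WRITE c=13  (c history now [(4, 13)])
READ a @v2: history=[(1, 46), (2, 50), (3, 46)] -> pick v2 -> 50
v5: WRITE b=4  (b history now [(5, 4)])
v6: WRITE c=17  (c history now [(4, 13), (6, 17)])
v7: WRITE b=8  (b history now [(5, 4), (7, 8)])
READ b @v2: history=[(5, 4), (7, 8)] -> no version <= 2 -> NONE
v8: WRITE c=45  (c history now [(4, 13), (6, 17), (8, 45)])
v9: WRITE a=40  (a history now [(1, 46), (2, 50), (3, 46), (9, 40)])
v10: WRITE b=5  (b history now [(5, 4), (7, 8), (10, 5)])
READ b @v1: history=[(5, 4), (7, 8), (10, 5)] -> no version <= 1 -> NONE
READ a @v10: history=[(1, 46), (2, 50), (3, 46), (9, 40)] -> pick v9 -> 40
READ a @v1: history=[(1, 46), (2, 50), (3, 46), (9, 40)] -> pick v1 -> 46
READ a @v1: history=[(1, 46), (2, 50), (3, 46), (9, 40)] -> pick v1 -> 46
v11: WRITE b=25  (b history now [(5, 4), (7, 8), (10, 5), (11, 25)])
v12: WRITE c=48  (c history now [(4, 13), (6, 17), (8, 45), (12, 48)])
v13: WRITE c=2  (c history now [(4, 13), (6, 17), (8, 45), (12, 48), (13, 2)])
v14: WRITE b=13  (b history now [(5, 4), (7, 8), (10, 5), (11, 25), (14, 13)])
v15: WRITE c=51  (c history now [(4, 13), (6, 17), (8, 45), (12, 48), (13, 2), (15, 51)])
v16: WRITE c=7  (c history now [(4, 13), (6, 17), (8, 45), (12, 48), (13, 2), (15, 51), (16, 7)])
READ a @v5: history=[(1, 46), (2, 50), (3, 46), (9, 40)] -> pick v3 -> 46
v17: WRITE c=38  (c history now [(4, 13), (6, 17), (8, 45), (12, 48), (13, 2), (15, 51), (16, 7), (17, 38)])
v18: WRITE c=21  (c history now [(4, 13), (6, 17), (8, 45), (12, 48), (13, 2), (15, 51), (16, 7), (17, 38), (18, 21)])
v19: WRITE b=9  (b history now [(5, 4), (7, 8), (10, 5), (11, 25), (14, 13), (19, 9)])
v20: WRITE c=20  (c history now [(4, 13), (6, 17), (8, 45), (12, 48), (13, 2), (15, 51), (16, 7), (17, 38), (18, 21), (20, 20)])
READ c @v11: history=[(4, 13), (6, 17), (8, 45), (12, 48), (13, 2), (15, 51), (16, 7), (17, 38), (18, 21), (20, 20)] -> pick v8 -> 45
READ c @v14: history=[(4, 13), (6, 17), (8, 45), (12, 48), (13, 2), (15, 51), (16, 7), (17, 38), (18, 21), (20, 20)] -> pick v13 -> 2

Answer: NONE
50
NONE
NONE
40
46
46
46
45
2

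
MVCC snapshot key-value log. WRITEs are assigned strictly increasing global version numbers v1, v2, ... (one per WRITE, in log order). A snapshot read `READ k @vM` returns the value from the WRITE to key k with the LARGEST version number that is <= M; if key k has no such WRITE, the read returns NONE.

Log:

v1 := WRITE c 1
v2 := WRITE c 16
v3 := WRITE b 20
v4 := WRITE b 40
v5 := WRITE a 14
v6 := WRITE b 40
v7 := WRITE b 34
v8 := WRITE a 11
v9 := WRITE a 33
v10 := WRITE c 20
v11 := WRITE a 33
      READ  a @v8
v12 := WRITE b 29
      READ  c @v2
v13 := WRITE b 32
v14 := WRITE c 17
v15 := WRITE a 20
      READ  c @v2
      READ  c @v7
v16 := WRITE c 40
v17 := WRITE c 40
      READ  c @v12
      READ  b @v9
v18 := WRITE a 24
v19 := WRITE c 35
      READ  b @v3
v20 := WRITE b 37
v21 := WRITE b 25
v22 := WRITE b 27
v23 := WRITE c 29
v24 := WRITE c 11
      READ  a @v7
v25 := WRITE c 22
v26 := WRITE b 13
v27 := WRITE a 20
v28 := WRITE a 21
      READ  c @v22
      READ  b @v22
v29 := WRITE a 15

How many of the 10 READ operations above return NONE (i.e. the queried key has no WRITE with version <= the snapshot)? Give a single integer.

v1: WRITE c=1  (c history now [(1, 1)])
v2: WRITE c=16  (c history now [(1, 1), (2, 16)])
v3: WRITE b=20  (b history now [(3, 20)])
v4: WRITE b=40  (b history now [(3, 20), (4, 40)])
v5: WRITE a=14  (a history now [(5, 14)])
v6: WRITE b=40  (b history now [(3, 20), (4, 40), (6, 40)])
v7: WRITE b=34  (b history now [(3, 20), (4, 40), (6, 40), (7, 34)])
v8: WRITE a=11  (a history now [(5, 14), (8, 11)])
v9: WRITE a=33  (a history now [(5, 14), (8, 11), (9, 33)])
v10: WRITE c=20  (c history now [(1, 1), (2, 16), (10, 20)])
v11: WRITE a=33  (a history now [(5, 14), (8, 11), (9, 33), (11, 33)])
READ a @v8: history=[(5, 14), (8, 11), (9, 33), (11, 33)] -> pick v8 -> 11
v12: WRITE b=29  (b history now [(3, 20), (4, 40), (6, 40), (7, 34), (12, 29)])
READ c @v2: history=[(1, 1), (2, 16), (10, 20)] -> pick v2 -> 16
v13: WRITE b=32  (b history now [(3, 20), (4, 40), (6, 40), (7, 34), (12, 29), (13, 32)])
v14: WRITE c=17  (c history now [(1, 1), (2, 16), (10, 20), (14, 17)])
v15: WRITE a=20  (a history now [(5, 14), (8, 11), (9, 33), (11, 33), (15, 20)])
READ c @v2: history=[(1, 1), (2, 16), (10, 20), (14, 17)] -> pick v2 -> 16
READ c @v7: history=[(1, 1), (2, 16), (10, 20), (14, 17)] -> pick v2 -> 16
v16: WRITE c=40  (c history now [(1, 1), (2, 16), (10, 20), (14, 17), (16, 40)])
v17: WRITE c=40  (c history now [(1, 1), (2, 16), (10, 20), (14, 17), (16, 40), (17, 40)])
READ c @v12: history=[(1, 1), (2, 16), (10, 20), (14, 17), (16, 40), (17, 40)] -> pick v10 -> 20
READ b @v9: history=[(3, 20), (4, 40), (6, 40), (7, 34), (12, 29), (13, 32)] -> pick v7 -> 34
v18: WRITE a=24  (a history now [(5, 14), (8, 11), (9, 33), (11, 33), (15, 20), (18, 24)])
v19: WRITE c=35  (c history now [(1, 1), (2, 16), (10, 20), (14, 17), (16, 40), (17, 40), (19, 35)])
READ b @v3: history=[(3, 20), (4, 40), (6, 40), (7, 34), (12, 29), (13, 32)] -> pick v3 -> 20
v20: WRITE b=37  (b history now [(3, 20), (4, 40), (6, 40), (7, 34), (12, 29), (13, 32), (20, 37)])
v21: WRITE b=25  (b history now [(3, 20), (4, 40), (6, 40), (7, 34), (12, 29), (13, 32), (20, 37), (21, 25)])
v22: WRITE b=27  (b history now [(3, 20), (4, 40), (6, 40), (7, 34), (12, 29), (13, 32), (20, 37), (21, 25), (22, 27)])
v23: WRITE c=29  (c history now [(1, 1), (2, 16), (10, 20), (14, 17), (16, 40), (17, 40), (19, 35), (23, 29)])
v24: WRITE c=11  (c history now [(1, 1), (2, 16), (10, 20), (14, 17), (16, 40), (17, 40), (19, 35), (23, 29), (24, 11)])
READ a @v7: history=[(5, 14), (8, 11), (9, 33), (11, 33), (15, 20), (18, 24)] -> pick v5 -> 14
v25: WRITE c=22  (c history now [(1, 1), (2, 16), (10, 20), (14, 17), (16, 40), (17, 40), (19, 35), (23, 29), (24, 11), (25, 22)])
v26: WRITE b=13  (b history now [(3, 20), (4, 40), (6, 40), (7, 34), (12, 29), (13, 32), (20, 37), (21, 25), (22, 27), (26, 13)])
v27: WRITE a=20  (a history now [(5, 14), (8, 11), (9, 33), (11, 33), (15, 20), (18, 24), (27, 20)])
v28: WRITE a=21  (a history now [(5, 14), (8, 11), (9, 33), (11, 33), (15, 20), (18, 24), (27, 20), (28, 21)])
READ c @v22: history=[(1, 1), (2, 16), (10, 20), (14, 17), (16, 40), (17, 40), (19, 35), (23, 29), (24, 11), (25, 22)] -> pick v19 -> 35
READ b @v22: history=[(3, 20), (4, 40), (6, 40), (7, 34), (12, 29), (13, 32), (20, 37), (21, 25), (22, 27), (26, 13)] -> pick v22 -> 27
v29: WRITE a=15  (a history now [(5, 14), (8, 11), (9, 33), (11, 33), (15, 20), (18, 24), (27, 20), (28, 21), (29, 15)])
Read results in order: ['11', '16', '16', '16', '20', '34', '20', '14', '35', '27']
NONE count = 0

Answer: 0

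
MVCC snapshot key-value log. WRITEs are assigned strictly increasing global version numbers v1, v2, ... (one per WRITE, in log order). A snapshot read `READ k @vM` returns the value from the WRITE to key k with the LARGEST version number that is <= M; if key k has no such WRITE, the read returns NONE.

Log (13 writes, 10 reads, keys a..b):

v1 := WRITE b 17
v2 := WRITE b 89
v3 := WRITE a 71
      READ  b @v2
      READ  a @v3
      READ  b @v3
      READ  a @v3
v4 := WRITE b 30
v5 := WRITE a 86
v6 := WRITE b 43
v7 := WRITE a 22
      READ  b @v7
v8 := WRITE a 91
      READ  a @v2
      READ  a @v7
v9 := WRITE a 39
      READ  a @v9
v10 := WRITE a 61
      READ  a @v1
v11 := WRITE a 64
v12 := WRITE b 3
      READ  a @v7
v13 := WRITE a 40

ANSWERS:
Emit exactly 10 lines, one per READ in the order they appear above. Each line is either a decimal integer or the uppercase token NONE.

Answer: 89
71
89
71
43
NONE
22
39
NONE
22

Derivation:
v1: WRITE b=17  (b history now [(1, 17)])
v2: WRITE b=89  (b history now [(1, 17), (2, 89)])
v3: WRITE a=71  (a history now [(3, 71)])
READ b @v2: history=[(1, 17), (2, 89)] -> pick v2 -> 89
READ a @v3: history=[(3, 71)] -> pick v3 -> 71
READ b @v3: history=[(1, 17), (2, 89)] -> pick v2 -> 89
READ a @v3: history=[(3, 71)] -> pick v3 -> 71
v4: WRITE b=30  (b history now [(1, 17), (2, 89), (4, 30)])
v5: WRITE a=86  (a history now [(3, 71), (5, 86)])
v6: WRITE b=43  (b history now [(1, 17), (2, 89), (4, 30), (6, 43)])
v7: WRITE a=22  (a history now [(3, 71), (5, 86), (7, 22)])
READ b @v7: history=[(1, 17), (2, 89), (4, 30), (6, 43)] -> pick v6 -> 43
v8: WRITE a=91  (a history now [(3, 71), (5, 86), (7, 22), (8, 91)])
READ a @v2: history=[(3, 71), (5, 86), (7, 22), (8, 91)] -> no version <= 2 -> NONE
READ a @v7: history=[(3, 71), (5, 86), (7, 22), (8, 91)] -> pick v7 -> 22
v9: WRITE a=39  (a history now [(3, 71), (5, 86), (7, 22), (8, 91), (9, 39)])
READ a @v9: history=[(3, 71), (5, 86), (7, 22), (8, 91), (9, 39)] -> pick v9 -> 39
v10: WRITE a=61  (a history now [(3, 71), (5, 86), (7, 22), (8, 91), (9, 39), (10, 61)])
READ a @v1: history=[(3, 71), (5, 86), (7, 22), (8, 91), (9, 39), (10, 61)] -> no version <= 1 -> NONE
v11: WRITE a=64  (a history now [(3, 71), (5, 86), (7, 22), (8, 91), (9, 39), (10, 61), (11, 64)])
v12: WRITE b=3  (b history now [(1, 17), (2, 89), (4, 30), (6, 43), (12, 3)])
READ a @v7: history=[(3, 71), (5, 86), (7, 22), (8, 91), (9, 39), (10, 61), (11, 64)] -> pick v7 -> 22
v13: WRITE a=40  (a history now [(3, 71), (5, 86), (7, 22), (8, 91), (9, 39), (10, 61), (11, 64), (13, 40)])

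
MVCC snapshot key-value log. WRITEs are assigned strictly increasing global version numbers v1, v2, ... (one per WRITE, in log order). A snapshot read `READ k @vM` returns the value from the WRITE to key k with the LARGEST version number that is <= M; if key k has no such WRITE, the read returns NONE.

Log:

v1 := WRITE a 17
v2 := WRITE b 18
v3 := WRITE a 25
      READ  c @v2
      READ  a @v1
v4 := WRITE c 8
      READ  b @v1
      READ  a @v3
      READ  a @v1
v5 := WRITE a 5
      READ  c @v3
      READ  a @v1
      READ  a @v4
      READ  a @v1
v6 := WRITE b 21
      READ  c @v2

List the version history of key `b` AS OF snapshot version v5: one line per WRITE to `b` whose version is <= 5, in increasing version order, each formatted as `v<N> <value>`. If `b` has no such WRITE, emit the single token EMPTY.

Scan writes for key=b with version <= 5:
  v1 WRITE a 17 -> skip
  v2 WRITE b 18 -> keep
  v3 WRITE a 25 -> skip
  v4 WRITE c 8 -> skip
  v5 WRITE a 5 -> skip
  v6 WRITE b 21 -> drop (> snap)
Collected: [(2, 18)]

Answer: v2 18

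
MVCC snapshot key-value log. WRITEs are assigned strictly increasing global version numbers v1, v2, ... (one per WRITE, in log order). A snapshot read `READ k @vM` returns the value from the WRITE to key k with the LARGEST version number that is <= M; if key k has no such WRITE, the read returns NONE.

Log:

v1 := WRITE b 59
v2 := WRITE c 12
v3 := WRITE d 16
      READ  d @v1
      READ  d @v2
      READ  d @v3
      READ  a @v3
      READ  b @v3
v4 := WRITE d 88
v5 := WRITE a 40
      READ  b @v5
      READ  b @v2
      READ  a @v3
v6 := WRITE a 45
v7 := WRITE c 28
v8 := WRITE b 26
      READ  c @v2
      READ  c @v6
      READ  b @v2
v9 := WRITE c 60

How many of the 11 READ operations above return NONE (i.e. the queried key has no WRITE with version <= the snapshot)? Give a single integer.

Answer: 4

Derivation:
v1: WRITE b=59  (b history now [(1, 59)])
v2: WRITE c=12  (c history now [(2, 12)])
v3: WRITE d=16  (d history now [(3, 16)])
READ d @v1: history=[(3, 16)] -> no version <= 1 -> NONE
READ d @v2: history=[(3, 16)] -> no version <= 2 -> NONE
READ d @v3: history=[(3, 16)] -> pick v3 -> 16
READ a @v3: history=[] -> no version <= 3 -> NONE
READ b @v3: history=[(1, 59)] -> pick v1 -> 59
v4: WRITE d=88  (d history now [(3, 16), (4, 88)])
v5: WRITE a=40  (a history now [(5, 40)])
READ b @v5: history=[(1, 59)] -> pick v1 -> 59
READ b @v2: history=[(1, 59)] -> pick v1 -> 59
READ a @v3: history=[(5, 40)] -> no version <= 3 -> NONE
v6: WRITE a=45  (a history now [(5, 40), (6, 45)])
v7: WRITE c=28  (c history now [(2, 12), (7, 28)])
v8: WRITE b=26  (b history now [(1, 59), (8, 26)])
READ c @v2: history=[(2, 12), (7, 28)] -> pick v2 -> 12
READ c @v6: history=[(2, 12), (7, 28)] -> pick v2 -> 12
READ b @v2: history=[(1, 59), (8, 26)] -> pick v1 -> 59
v9: WRITE c=60  (c history now [(2, 12), (7, 28), (9, 60)])
Read results in order: ['NONE', 'NONE', '16', 'NONE', '59', '59', '59', 'NONE', '12', '12', '59']
NONE count = 4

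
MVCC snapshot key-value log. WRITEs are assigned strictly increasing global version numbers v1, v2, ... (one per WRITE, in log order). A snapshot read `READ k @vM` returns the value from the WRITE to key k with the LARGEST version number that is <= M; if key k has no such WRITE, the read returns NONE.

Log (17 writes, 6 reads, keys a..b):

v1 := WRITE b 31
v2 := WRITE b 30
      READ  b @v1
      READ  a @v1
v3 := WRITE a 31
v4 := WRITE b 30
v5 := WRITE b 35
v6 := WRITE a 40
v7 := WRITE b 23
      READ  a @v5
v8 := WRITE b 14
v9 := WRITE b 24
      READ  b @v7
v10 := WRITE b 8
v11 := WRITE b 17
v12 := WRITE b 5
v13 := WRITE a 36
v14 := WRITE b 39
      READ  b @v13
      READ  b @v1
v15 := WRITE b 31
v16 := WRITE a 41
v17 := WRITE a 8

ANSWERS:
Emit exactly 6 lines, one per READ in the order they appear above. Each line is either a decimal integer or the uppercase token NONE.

v1: WRITE b=31  (b history now [(1, 31)])
v2: WRITE b=30  (b history now [(1, 31), (2, 30)])
READ b @v1: history=[(1, 31), (2, 30)] -> pick v1 -> 31
READ a @v1: history=[] -> no version <= 1 -> NONE
v3: WRITE a=31  (a history now [(3, 31)])
v4: WRITE b=30  (b history now [(1, 31), (2, 30), (4, 30)])
v5: WRITE b=35  (b history now [(1, 31), (2, 30), (4, 30), (5, 35)])
v6: WRITE a=40  (a history now [(3, 31), (6, 40)])
v7: WRITE b=23  (b history now [(1, 31), (2, 30), (4, 30), (5, 35), (7, 23)])
READ a @v5: history=[(3, 31), (6, 40)] -> pick v3 -> 31
v8: WRITE b=14  (b history now [(1, 31), (2, 30), (4, 30), (5, 35), (7, 23), (8, 14)])
v9: WRITE b=24  (b history now [(1, 31), (2, 30), (4, 30), (5, 35), (7, 23), (8, 14), (9, 24)])
READ b @v7: history=[(1, 31), (2, 30), (4, 30), (5, 35), (7, 23), (8, 14), (9, 24)] -> pick v7 -> 23
v10: WRITE b=8  (b history now [(1, 31), (2, 30), (4, 30), (5, 35), (7, 23), (8, 14), (9, 24), (10, 8)])
v11: WRITE b=17  (b history now [(1, 31), (2, 30), (4, 30), (5, 35), (7, 23), (8, 14), (9, 24), (10, 8), (11, 17)])
v12: WRITE b=5  (b history now [(1, 31), (2, 30), (4, 30), (5, 35), (7, 23), (8, 14), (9, 24), (10, 8), (11, 17), (12, 5)])
v13: WRITE a=36  (a history now [(3, 31), (6, 40), (13, 36)])
v14: WRITE b=39  (b history now [(1, 31), (2, 30), (4, 30), (5, 35), (7, 23), (8, 14), (9, 24), (10, 8), (11, 17), (12, 5), (14, 39)])
READ b @v13: history=[(1, 31), (2, 30), (4, 30), (5, 35), (7, 23), (8, 14), (9, 24), (10, 8), (11, 17), (12, 5), (14, 39)] -> pick v12 -> 5
READ b @v1: history=[(1, 31), (2, 30), (4, 30), (5, 35), (7, 23), (8, 14), (9, 24), (10, 8), (11, 17), (12, 5), (14, 39)] -> pick v1 -> 31
v15: WRITE b=31  (b history now [(1, 31), (2, 30), (4, 30), (5, 35), (7, 23), (8, 14), (9, 24), (10, 8), (11, 17), (12, 5), (14, 39), (15, 31)])
v16: WRITE a=41  (a history now [(3, 31), (6, 40), (13, 36), (16, 41)])
v17: WRITE a=8  (a history now [(3, 31), (6, 40), (13, 36), (16, 41), (17, 8)])

Answer: 31
NONE
31
23
5
31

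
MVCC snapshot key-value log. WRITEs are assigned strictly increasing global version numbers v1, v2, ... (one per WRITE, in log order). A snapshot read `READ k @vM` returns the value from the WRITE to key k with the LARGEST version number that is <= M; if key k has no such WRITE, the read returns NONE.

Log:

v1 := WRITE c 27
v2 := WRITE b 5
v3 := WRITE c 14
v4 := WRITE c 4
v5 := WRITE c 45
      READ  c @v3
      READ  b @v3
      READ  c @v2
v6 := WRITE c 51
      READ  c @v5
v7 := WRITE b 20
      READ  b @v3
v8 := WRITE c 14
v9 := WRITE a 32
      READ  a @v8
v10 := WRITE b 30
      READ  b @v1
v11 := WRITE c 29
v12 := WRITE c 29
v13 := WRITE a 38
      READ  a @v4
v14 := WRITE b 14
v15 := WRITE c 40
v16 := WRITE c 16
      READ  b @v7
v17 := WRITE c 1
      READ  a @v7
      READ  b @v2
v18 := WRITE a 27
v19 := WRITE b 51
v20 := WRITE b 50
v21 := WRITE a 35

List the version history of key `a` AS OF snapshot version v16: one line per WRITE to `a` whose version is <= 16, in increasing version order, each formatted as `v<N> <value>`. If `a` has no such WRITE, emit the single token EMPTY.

Scan writes for key=a with version <= 16:
  v1 WRITE c 27 -> skip
  v2 WRITE b 5 -> skip
  v3 WRITE c 14 -> skip
  v4 WRITE c 4 -> skip
  v5 WRITE c 45 -> skip
  v6 WRITE c 51 -> skip
  v7 WRITE b 20 -> skip
  v8 WRITE c 14 -> skip
  v9 WRITE a 32 -> keep
  v10 WRITE b 30 -> skip
  v11 WRITE c 29 -> skip
  v12 WRITE c 29 -> skip
  v13 WRITE a 38 -> keep
  v14 WRITE b 14 -> skip
  v15 WRITE c 40 -> skip
  v16 WRITE c 16 -> skip
  v17 WRITE c 1 -> skip
  v18 WRITE a 27 -> drop (> snap)
  v19 WRITE b 51 -> skip
  v20 WRITE b 50 -> skip
  v21 WRITE a 35 -> drop (> snap)
Collected: [(9, 32), (13, 38)]

Answer: v9 32
v13 38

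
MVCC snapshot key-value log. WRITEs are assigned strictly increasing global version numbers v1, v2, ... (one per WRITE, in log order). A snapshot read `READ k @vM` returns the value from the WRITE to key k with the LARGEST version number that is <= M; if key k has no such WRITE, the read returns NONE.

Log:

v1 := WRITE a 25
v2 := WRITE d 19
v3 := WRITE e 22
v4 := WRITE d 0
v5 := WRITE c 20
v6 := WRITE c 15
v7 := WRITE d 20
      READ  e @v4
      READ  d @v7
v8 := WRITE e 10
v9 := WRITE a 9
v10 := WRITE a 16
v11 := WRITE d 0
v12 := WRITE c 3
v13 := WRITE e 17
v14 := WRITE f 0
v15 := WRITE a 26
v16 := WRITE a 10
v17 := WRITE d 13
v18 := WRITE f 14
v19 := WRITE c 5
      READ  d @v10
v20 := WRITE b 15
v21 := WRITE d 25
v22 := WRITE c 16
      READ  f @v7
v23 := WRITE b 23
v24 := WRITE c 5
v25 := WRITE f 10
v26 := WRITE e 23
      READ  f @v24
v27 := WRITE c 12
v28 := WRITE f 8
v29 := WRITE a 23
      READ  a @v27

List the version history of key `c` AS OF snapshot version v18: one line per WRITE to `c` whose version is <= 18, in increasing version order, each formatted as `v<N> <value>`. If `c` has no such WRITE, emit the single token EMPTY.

Answer: v5 20
v6 15
v12 3

Derivation:
Scan writes for key=c with version <= 18:
  v1 WRITE a 25 -> skip
  v2 WRITE d 19 -> skip
  v3 WRITE e 22 -> skip
  v4 WRITE d 0 -> skip
  v5 WRITE c 20 -> keep
  v6 WRITE c 15 -> keep
  v7 WRITE d 20 -> skip
  v8 WRITE e 10 -> skip
  v9 WRITE a 9 -> skip
  v10 WRITE a 16 -> skip
  v11 WRITE d 0 -> skip
  v12 WRITE c 3 -> keep
  v13 WRITE e 17 -> skip
  v14 WRITE f 0 -> skip
  v15 WRITE a 26 -> skip
  v16 WRITE a 10 -> skip
  v17 WRITE d 13 -> skip
  v18 WRITE f 14 -> skip
  v19 WRITE c 5 -> drop (> snap)
  v20 WRITE b 15 -> skip
  v21 WRITE d 25 -> skip
  v22 WRITE c 16 -> drop (> snap)
  v23 WRITE b 23 -> skip
  v24 WRITE c 5 -> drop (> snap)
  v25 WRITE f 10 -> skip
  v26 WRITE e 23 -> skip
  v27 WRITE c 12 -> drop (> snap)
  v28 WRITE f 8 -> skip
  v29 WRITE a 23 -> skip
Collected: [(5, 20), (6, 15), (12, 3)]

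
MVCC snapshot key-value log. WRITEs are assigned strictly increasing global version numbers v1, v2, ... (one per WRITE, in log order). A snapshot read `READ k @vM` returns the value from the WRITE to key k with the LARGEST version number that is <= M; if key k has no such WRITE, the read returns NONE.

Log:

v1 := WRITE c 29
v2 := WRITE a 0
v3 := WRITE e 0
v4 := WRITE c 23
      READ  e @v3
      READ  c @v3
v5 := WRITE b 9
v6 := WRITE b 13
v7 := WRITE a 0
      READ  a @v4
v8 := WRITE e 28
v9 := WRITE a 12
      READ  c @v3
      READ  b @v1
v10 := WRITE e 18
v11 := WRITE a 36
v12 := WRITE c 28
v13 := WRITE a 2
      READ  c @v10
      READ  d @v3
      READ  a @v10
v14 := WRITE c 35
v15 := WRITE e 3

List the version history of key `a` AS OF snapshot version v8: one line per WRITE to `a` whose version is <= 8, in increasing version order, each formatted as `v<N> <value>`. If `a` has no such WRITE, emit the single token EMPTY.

Scan writes for key=a with version <= 8:
  v1 WRITE c 29 -> skip
  v2 WRITE a 0 -> keep
  v3 WRITE e 0 -> skip
  v4 WRITE c 23 -> skip
  v5 WRITE b 9 -> skip
  v6 WRITE b 13 -> skip
  v7 WRITE a 0 -> keep
  v8 WRITE e 28 -> skip
  v9 WRITE a 12 -> drop (> snap)
  v10 WRITE e 18 -> skip
  v11 WRITE a 36 -> drop (> snap)
  v12 WRITE c 28 -> skip
  v13 WRITE a 2 -> drop (> snap)
  v14 WRITE c 35 -> skip
  v15 WRITE e 3 -> skip
Collected: [(2, 0), (7, 0)]

Answer: v2 0
v7 0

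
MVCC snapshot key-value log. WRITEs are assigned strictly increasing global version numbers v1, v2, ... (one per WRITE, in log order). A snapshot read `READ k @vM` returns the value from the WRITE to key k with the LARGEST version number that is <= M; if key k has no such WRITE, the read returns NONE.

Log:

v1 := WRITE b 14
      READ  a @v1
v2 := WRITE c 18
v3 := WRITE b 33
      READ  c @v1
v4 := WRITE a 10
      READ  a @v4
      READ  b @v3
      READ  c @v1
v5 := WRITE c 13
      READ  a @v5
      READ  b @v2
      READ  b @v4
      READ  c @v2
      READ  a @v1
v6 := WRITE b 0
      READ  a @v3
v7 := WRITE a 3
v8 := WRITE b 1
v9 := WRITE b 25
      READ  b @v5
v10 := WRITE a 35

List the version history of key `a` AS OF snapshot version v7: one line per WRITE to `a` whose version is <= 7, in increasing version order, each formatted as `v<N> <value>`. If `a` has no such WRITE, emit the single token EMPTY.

Answer: v4 10
v7 3

Derivation:
Scan writes for key=a with version <= 7:
  v1 WRITE b 14 -> skip
  v2 WRITE c 18 -> skip
  v3 WRITE b 33 -> skip
  v4 WRITE a 10 -> keep
  v5 WRITE c 13 -> skip
  v6 WRITE b 0 -> skip
  v7 WRITE a 3 -> keep
  v8 WRITE b 1 -> skip
  v9 WRITE b 25 -> skip
  v10 WRITE a 35 -> drop (> snap)
Collected: [(4, 10), (7, 3)]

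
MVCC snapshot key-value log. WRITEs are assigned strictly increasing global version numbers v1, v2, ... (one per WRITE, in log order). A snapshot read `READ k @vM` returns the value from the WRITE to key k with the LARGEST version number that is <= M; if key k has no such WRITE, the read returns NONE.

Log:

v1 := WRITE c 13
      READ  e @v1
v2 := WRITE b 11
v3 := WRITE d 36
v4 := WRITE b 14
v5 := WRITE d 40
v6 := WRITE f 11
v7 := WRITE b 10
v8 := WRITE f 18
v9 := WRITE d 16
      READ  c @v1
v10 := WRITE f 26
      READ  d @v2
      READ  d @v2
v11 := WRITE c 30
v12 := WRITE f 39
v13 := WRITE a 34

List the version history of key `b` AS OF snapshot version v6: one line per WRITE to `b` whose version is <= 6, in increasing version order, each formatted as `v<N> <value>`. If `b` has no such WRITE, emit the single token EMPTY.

Scan writes for key=b with version <= 6:
  v1 WRITE c 13 -> skip
  v2 WRITE b 11 -> keep
  v3 WRITE d 36 -> skip
  v4 WRITE b 14 -> keep
  v5 WRITE d 40 -> skip
  v6 WRITE f 11 -> skip
  v7 WRITE b 10 -> drop (> snap)
  v8 WRITE f 18 -> skip
  v9 WRITE d 16 -> skip
  v10 WRITE f 26 -> skip
  v11 WRITE c 30 -> skip
  v12 WRITE f 39 -> skip
  v13 WRITE a 34 -> skip
Collected: [(2, 11), (4, 14)]

Answer: v2 11
v4 14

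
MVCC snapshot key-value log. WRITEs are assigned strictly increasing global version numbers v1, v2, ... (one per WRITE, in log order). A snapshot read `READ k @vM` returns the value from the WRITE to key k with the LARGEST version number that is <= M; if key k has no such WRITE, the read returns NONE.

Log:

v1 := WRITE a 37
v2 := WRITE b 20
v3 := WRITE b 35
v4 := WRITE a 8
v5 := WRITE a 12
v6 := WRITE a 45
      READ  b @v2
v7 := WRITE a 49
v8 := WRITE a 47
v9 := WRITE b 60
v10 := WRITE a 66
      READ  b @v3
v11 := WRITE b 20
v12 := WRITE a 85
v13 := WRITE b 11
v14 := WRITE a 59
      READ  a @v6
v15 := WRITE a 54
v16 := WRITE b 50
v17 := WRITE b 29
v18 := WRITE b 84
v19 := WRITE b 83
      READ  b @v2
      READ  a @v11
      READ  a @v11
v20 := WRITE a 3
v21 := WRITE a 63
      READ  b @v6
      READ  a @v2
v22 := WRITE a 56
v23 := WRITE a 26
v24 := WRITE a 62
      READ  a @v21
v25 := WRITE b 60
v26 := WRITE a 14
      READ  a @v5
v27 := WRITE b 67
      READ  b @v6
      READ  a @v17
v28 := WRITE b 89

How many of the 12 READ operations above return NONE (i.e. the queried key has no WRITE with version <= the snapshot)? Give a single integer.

Answer: 0

Derivation:
v1: WRITE a=37  (a history now [(1, 37)])
v2: WRITE b=20  (b history now [(2, 20)])
v3: WRITE b=35  (b history now [(2, 20), (3, 35)])
v4: WRITE a=8  (a history now [(1, 37), (4, 8)])
v5: WRITE a=12  (a history now [(1, 37), (4, 8), (5, 12)])
v6: WRITE a=45  (a history now [(1, 37), (4, 8), (5, 12), (6, 45)])
READ b @v2: history=[(2, 20), (3, 35)] -> pick v2 -> 20
v7: WRITE a=49  (a history now [(1, 37), (4, 8), (5, 12), (6, 45), (7, 49)])
v8: WRITE a=47  (a history now [(1, 37), (4, 8), (5, 12), (6, 45), (7, 49), (8, 47)])
v9: WRITE b=60  (b history now [(2, 20), (3, 35), (9, 60)])
v10: WRITE a=66  (a history now [(1, 37), (4, 8), (5, 12), (6, 45), (7, 49), (8, 47), (10, 66)])
READ b @v3: history=[(2, 20), (3, 35), (9, 60)] -> pick v3 -> 35
v11: WRITE b=20  (b history now [(2, 20), (3, 35), (9, 60), (11, 20)])
v12: WRITE a=85  (a history now [(1, 37), (4, 8), (5, 12), (6, 45), (7, 49), (8, 47), (10, 66), (12, 85)])
v13: WRITE b=11  (b history now [(2, 20), (3, 35), (9, 60), (11, 20), (13, 11)])
v14: WRITE a=59  (a history now [(1, 37), (4, 8), (5, 12), (6, 45), (7, 49), (8, 47), (10, 66), (12, 85), (14, 59)])
READ a @v6: history=[(1, 37), (4, 8), (5, 12), (6, 45), (7, 49), (8, 47), (10, 66), (12, 85), (14, 59)] -> pick v6 -> 45
v15: WRITE a=54  (a history now [(1, 37), (4, 8), (5, 12), (6, 45), (7, 49), (8, 47), (10, 66), (12, 85), (14, 59), (15, 54)])
v16: WRITE b=50  (b history now [(2, 20), (3, 35), (9, 60), (11, 20), (13, 11), (16, 50)])
v17: WRITE b=29  (b history now [(2, 20), (3, 35), (9, 60), (11, 20), (13, 11), (16, 50), (17, 29)])
v18: WRITE b=84  (b history now [(2, 20), (3, 35), (9, 60), (11, 20), (13, 11), (16, 50), (17, 29), (18, 84)])
v19: WRITE b=83  (b history now [(2, 20), (3, 35), (9, 60), (11, 20), (13, 11), (16, 50), (17, 29), (18, 84), (19, 83)])
READ b @v2: history=[(2, 20), (3, 35), (9, 60), (11, 20), (13, 11), (16, 50), (17, 29), (18, 84), (19, 83)] -> pick v2 -> 20
READ a @v11: history=[(1, 37), (4, 8), (5, 12), (6, 45), (7, 49), (8, 47), (10, 66), (12, 85), (14, 59), (15, 54)] -> pick v10 -> 66
READ a @v11: history=[(1, 37), (4, 8), (5, 12), (6, 45), (7, 49), (8, 47), (10, 66), (12, 85), (14, 59), (15, 54)] -> pick v10 -> 66
v20: WRITE a=3  (a history now [(1, 37), (4, 8), (5, 12), (6, 45), (7, 49), (8, 47), (10, 66), (12, 85), (14, 59), (15, 54), (20, 3)])
v21: WRITE a=63  (a history now [(1, 37), (4, 8), (5, 12), (6, 45), (7, 49), (8, 47), (10, 66), (12, 85), (14, 59), (15, 54), (20, 3), (21, 63)])
READ b @v6: history=[(2, 20), (3, 35), (9, 60), (11, 20), (13, 11), (16, 50), (17, 29), (18, 84), (19, 83)] -> pick v3 -> 35
READ a @v2: history=[(1, 37), (4, 8), (5, 12), (6, 45), (7, 49), (8, 47), (10, 66), (12, 85), (14, 59), (15, 54), (20, 3), (21, 63)] -> pick v1 -> 37
v22: WRITE a=56  (a history now [(1, 37), (4, 8), (5, 12), (6, 45), (7, 49), (8, 47), (10, 66), (12, 85), (14, 59), (15, 54), (20, 3), (21, 63), (22, 56)])
v23: WRITE a=26  (a history now [(1, 37), (4, 8), (5, 12), (6, 45), (7, 49), (8, 47), (10, 66), (12, 85), (14, 59), (15, 54), (20, 3), (21, 63), (22, 56), (23, 26)])
v24: WRITE a=62  (a history now [(1, 37), (4, 8), (5, 12), (6, 45), (7, 49), (8, 47), (10, 66), (12, 85), (14, 59), (15, 54), (20, 3), (21, 63), (22, 56), (23, 26), (24, 62)])
READ a @v21: history=[(1, 37), (4, 8), (5, 12), (6, 45), (7, 49), (8, 47), (10, 66), (12, 85), (14, 59), (15, 54), (20, 3), (21, 63), (22, 56), (23, 26), (24, 62)] -> pick v21 -> 63
v25: WRITE b=60  (b history now [(2, 20), (3, 35), (9, 60), (11, 20), (13, 11), (16, 50), (17, 29), (18, 84), (19, 83), (25, 60)])
v26: WRITE a=14  (a history now [(1, 37), (4, 8), (5, 12), (6, 45), (7, 49), (8, 47), (10, 66), (12, 85), (14, 59), (15, 54), (20, 3), (21, 63), (22, 56), (23, 26), (24, 62), (26, 14)])
READ a @v5: history=[(1, 37), (4, 8), (5, 12), (6, 45), (7, 49), (8, 47), (10, 66), (12, 85), (14, 59), (15, 54), (20, 3), (21, 63), (22, 56), (23, 26), (24, 62), (26, 14)] -> pick v5 -> 12
v27: WRITE b=67  (b history now [(2, 20), (3, 35), (9, 60), (11, 20), (13, 11), (16, 50), (17, 29), (18, 84), (19, 83), (25, 60), (27, 67)])
READ b @v6: history=[(2, 20), (3, 35), (9, 60), (11, 20), (13, 11), (16, 50), (17, 29), (18, 84), (19, 83), (25, 60), (27, 67)] -> pick v3 -> 35
READ a @v17: history=[(1, 37), (4, 8), (5, 12), (6, 45), (7, 49), (8, 47), (10, 66), (12, 85), (14, 59), (15, 54), (20, 3), (21, 63), (22, 56), (23, 26), (24, 62), (26, 14)] -> pick v15 -> 54
v28: WRITE b=89  (b history now [(2, 20), (3, 35), (9, 60), (11, 20), (13, 11), (16, 50), (17, 29), (18, 84), (19, 83), (25, 60), (27, 67), (28, 89)])
Read results in order: ['20', '35', '45', '20', '66', '66', '35', '37', '63', '12', '35', '54']
NONE count = 0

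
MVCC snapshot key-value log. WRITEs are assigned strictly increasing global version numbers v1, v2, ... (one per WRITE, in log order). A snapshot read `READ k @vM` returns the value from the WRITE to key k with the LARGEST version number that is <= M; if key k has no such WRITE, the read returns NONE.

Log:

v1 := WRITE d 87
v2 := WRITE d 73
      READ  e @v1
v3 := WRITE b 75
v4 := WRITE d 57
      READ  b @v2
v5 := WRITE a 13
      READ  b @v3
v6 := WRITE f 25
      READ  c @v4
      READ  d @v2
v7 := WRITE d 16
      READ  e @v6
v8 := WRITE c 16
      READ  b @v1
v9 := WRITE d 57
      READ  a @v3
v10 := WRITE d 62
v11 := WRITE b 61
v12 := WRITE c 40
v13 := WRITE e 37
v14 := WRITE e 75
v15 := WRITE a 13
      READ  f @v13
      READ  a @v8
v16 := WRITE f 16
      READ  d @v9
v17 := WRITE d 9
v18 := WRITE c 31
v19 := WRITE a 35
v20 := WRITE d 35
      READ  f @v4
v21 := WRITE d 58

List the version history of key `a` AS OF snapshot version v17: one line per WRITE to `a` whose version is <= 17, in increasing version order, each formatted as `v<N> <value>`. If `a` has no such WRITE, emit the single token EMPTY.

Scan writes for key=a with version <= 17:
  v1 WRITE d 87 -> skip
  v2 WRITE d 73 -> skip
  v3 WRITE b 75 -> skip
  v4 WRITE d 57 -> skip
  v5 WRITE a 13 -> keep
  v6 WRITE f 25 -> skip
  v7 WRITE d 16 -> skip
  v8 WRITE c 16 -> skip
  v9 WRITE d 57 -> skip
  v10 WRITE d 62 -> skip
  v11 WRITE b 61 -> skip
  v12 WRITE c 40 -> skip
  v13 WRITE e 37 -> skip
  v14 WRITE e 75 -> skip
  v15 WRITE a 13 -> keep
  v16 WRITE f 16 -> skip
  v17 WRITE d 9 -> skip
  v18 WRITE c 31 -> skip
  v19 WRITE a 35 -> drop (> snap)
  v20 WRITE d 35 -> skip
  v21 WRITE d 58 -> skip
Collected: [(5, 13), (15, 13)]

Answer: v5 13
v15 13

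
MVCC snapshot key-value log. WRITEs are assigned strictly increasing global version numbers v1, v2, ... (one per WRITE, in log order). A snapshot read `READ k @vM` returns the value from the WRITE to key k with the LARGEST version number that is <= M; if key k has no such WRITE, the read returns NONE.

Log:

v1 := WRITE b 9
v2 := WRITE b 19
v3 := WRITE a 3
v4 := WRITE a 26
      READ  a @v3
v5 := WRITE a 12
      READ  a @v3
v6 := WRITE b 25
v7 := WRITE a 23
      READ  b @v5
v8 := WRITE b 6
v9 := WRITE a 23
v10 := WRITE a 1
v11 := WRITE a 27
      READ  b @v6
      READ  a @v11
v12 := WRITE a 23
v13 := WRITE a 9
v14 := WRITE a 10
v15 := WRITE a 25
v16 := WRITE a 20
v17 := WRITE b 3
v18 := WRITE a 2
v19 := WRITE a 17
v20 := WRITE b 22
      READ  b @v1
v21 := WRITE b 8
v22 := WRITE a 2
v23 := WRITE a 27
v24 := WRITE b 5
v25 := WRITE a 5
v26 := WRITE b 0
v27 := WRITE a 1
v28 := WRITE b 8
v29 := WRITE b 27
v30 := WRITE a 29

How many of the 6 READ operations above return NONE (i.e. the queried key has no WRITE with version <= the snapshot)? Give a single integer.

v1: WRITE b=9  (b history now [(1, 9)])
v2: WRITE b=19  (b history now [(1, 9), (2, 19)])
v3: WRITE a=3  (a history now [(3, 3)])
v4: WRITE a=26  (a history now [(3, 3), (4, 26)])
READ a @v3: history=[(3, 3), (4, 26)] -> pick v3 -> 3
v5: WRITE a=12  (a history now [(3, 3), (4, 26), (5, 12)])
READ a @v3: history=[(3, 3), (4, 26), (5, 12)] -> pick v3 -> 3
v6: WRITE b=25  (b history now [(1, 9), (2, 19), (6, 25)])
v7: WRITE a=23  (a history now [(3, 3), (4, 26), (5, 12), (7, 23)])
READ b @v5: history=[(1, 9), (2, 19), (6, 25)] -> pick v2 -> 19
v8: WRITE b=6  (b history now [(1, 9), (2, 19), (6, 25), (8, 6)])
v9: WRITE a=23  (a history now [(3, 3), (4, 26), (5, 12), (7, 23), (9, 23)])
v10: WRITE a=1  (a history now [(3, 3), (4, 26), (5, 12), (7, 23), (9, 23), (10, 1)])
v11: WRITE a=27  (a history now [(3, 3), (4, 26), (5, 12), (7, 23), (9, 23), (10, 1), (11, 27)])
READ b @v6: history=[(1, 9), (2, 19), (6, 25), (8, 6)] -> pick v6 -> 25
READ a @v11: history=[(3, 3), (4, 26), (5, 12), (7, 23), (9, 23), (10, 1), (11, 27)] -> pick v11 -> 27
v12: WRITE a=23  (a history now [(3, 3), (4, 26), (5, 12), (7, 23), (9, 23), (10, 1), (11, 27), (12, 23)])
v13: WRITE a=9  (a history now [(3, 3), (4, 26), (5, 12), (7, 23), (9, 23), (10, 1), (11, 27), (12, 23), (13, 9)])
v14: WRITE a=10  (a history now [(3, 3), (4, 26), (5, 12), (7, 23), (9, 23), (10, 1), (11, 27), (12, 23), (13, 9), (14, 10)])
v15: WRITE a=25  (a history now [(3, 3), (4, 26), (5, 12), (7, 23), (9, 23), (10, 1), (11, 27), (12, 23), (13, 9), (14, 10), (15, 25)])
v16: WRITE a=20  (a history now [(3, 3), (4, 26), (5, 12), (7, 23), (9, 23), (10, 1), (11, 27), (12, 23), (13, 9), (14, 10), (15, 25), (16, 20)])
v17: WRITE b=3  (b history now [(1, 9), (2, 19), (6, 25), (8, 6), (17, 3)])
v18: WRITE a=2  (a history now [(3, 3), (4, 26), (5, 12), (7, 23), (9, 23), (10, 1), (11, 27), (12, 23), (13, 9), (14, 10), (15, 25), (16, 20), (18, 2)])
v19: WRITE a=17  (a history now [(3, 3), (4, 26), (5, 12), (7, 23), (9, 23), (10, 1), (11, 27), (12, 23), (13, 9), (14, 10), (15, 25), (16, 20), (18, 2), (19, 17)])
v20: WRITE b=22  (b history now [(1, 9), (2, 19), (6, 25), (8, 6), (17, 3), (20, 22)])
READ b @v1: history=[(1, 9), (2, 19), (6, 25), (8, 6), (17, 3), (20, 22)] -> pick v1 -> 9
v21: WRITE b=8  (b history now [(1, 9), (2, 19), (6, 25), (8, 6), (17, 3), (20, 22), (21, 8)])
v22: WRITE a=2  (a history now [(3, 3), (4, 26), (5, 12), (7, 23), (9, 23), (10, 1), (11, 27), (12, 23), (13, 9), (14, 10), (15, 25), (16, 20), (18, 2), (19, 17), (22, 2)])
v23: WRITE a=27  (a history now [(3, 3), (4, 26), (5, 12), (7, 23), (9, 23), (10, 1), (11, 27), (12, 23), (13, 9), (14, 10), (15, 25), (16, 20), (18, 2), (19, 17), (22, 2), (23, 27)])
v24: WRITE b=5  (b history now [(1, 9), (2, 19), (6, 25), (8, 6), (17, 3), (20, 22), (21, 8), (24, 5)])
v25: WRITE a=5  (a history now [(3, 3), (4, 26), (5, 12), (7, 23), (9, 23), (10, 1), (11, 27), (12, 23), (13, 9), (14, 10), (15, 25), (16, 20), (18, 2), (19, 17), (22, 2), (23, 27), (25, 5)])
v26: WRITE b=0  (b history now [(1, 9), (2, 19), (6, 25), (8, 6), (17, 3), (20, 22), (21, 8), (24, 5), (26, 0)])
v27: WRITE a=1  (a history now [(3, 3), (4, 26), (5, 12), (7, 23), (9, 23), (10, 1), (11, 27), (12, 23), (13, 9), (14, 10), (15, 25), (16, 20), (18, 2), (19, 17), (22, 2), (23, 27), (25, 5), (27, 1)])
v28: WRITE b=8  (b history now [(1, 9), (2, 19), (6, 25), (8, 6), (17, 3), (20, 22), (21, 8), (24, 5), (26, 0), (28, 8)])
v29: WRITE b=27  (b history now [(1, 9), (2, 19), (6, 25), (8, 6), (17, 3), (20, 22), (21, 8), (24, 5), (26, 0), (28, 8), (29, 27)])
v30: WRITE a=29  (a history now [(3, 3), (4, 26), (5, 12), (7, 23), (9, 23), (10, 1), (11, 27), (12, 23), (13, 9), (14, 10), (15, 25), (16, 20), (18, 2), (19, 17), (22, 2), (23, 27), (25, 5), (27, 1), (30, 29)])
Read results in order: ['3', '3', '19', '25', '27', '9']
NONE count = 0

Answer: 0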